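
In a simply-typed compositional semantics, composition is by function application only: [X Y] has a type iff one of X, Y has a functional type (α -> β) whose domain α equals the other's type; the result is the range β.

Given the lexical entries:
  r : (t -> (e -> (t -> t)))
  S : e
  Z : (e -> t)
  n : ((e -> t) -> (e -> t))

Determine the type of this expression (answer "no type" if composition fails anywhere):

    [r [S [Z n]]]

At [Z n], n : ((e -> t) -> (e -> t)) takes Z : (e -> t), giving (e -> t).
At [S [Z n]], [Z n] : (e -> t) takes S : e, giving t.
At [r [S [Z n]]], r : (t -> (e -> (t -> t))) takes [S [Z n]] : t, giving (e -> (t -> t)).

(e -> (t -> t))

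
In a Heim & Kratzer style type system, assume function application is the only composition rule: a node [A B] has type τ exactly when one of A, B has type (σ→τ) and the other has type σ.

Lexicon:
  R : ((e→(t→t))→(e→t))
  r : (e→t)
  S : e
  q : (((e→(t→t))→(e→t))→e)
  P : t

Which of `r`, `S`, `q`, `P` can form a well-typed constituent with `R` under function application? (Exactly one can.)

q

r : (e→t) — no; R wants (e→(t→t)), and r wants e.
S : e — no; R wants (e→(t→t)), and S wants nothing (atomic).
q — combines: q : (((e→(t→t))→(e→t))→e) takes R : ((e→(t→t))→(e→t)) as argument, giving e.
P : t — no; R wants (e→(t→t)), and P wants nothing (atomic).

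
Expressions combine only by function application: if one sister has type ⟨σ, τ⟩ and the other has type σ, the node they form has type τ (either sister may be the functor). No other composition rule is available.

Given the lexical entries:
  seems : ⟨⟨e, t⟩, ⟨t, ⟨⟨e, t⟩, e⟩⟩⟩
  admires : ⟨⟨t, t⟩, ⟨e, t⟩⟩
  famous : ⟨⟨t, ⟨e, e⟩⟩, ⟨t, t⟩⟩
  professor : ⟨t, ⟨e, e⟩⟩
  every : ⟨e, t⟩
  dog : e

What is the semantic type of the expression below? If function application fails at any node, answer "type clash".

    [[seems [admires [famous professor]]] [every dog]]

⟨⟨e, t⟩, e⟩

At [famous professor], famous : ⟨⟨t, ⟨e, e⟩⟩, ⟨t, t⟩⟩ takes professor : ⟨t, ⟨e, e⟩⟩, giving ⟨t, t⟩.
At [admires [famous professor]], admires : ⟨⟨t, t⟩, ⟨e, t⟩⟩ takes [famous professor] : ⟨t, t⟩, giving ⟨e, t⟩.
At [seems [admires [famous professor]]], seems : ⟨⟨e, t⟩, ⟨t, ⟨⟨e, t⟩, e⟩⟩⟩ takes [admires [famous professor]] : ⟨e, t⟩, giving ⟨t, ⟨⟨e, t⟩, e⟩⟩.
At [every dog], every : ⟨e, t⟩ takes dog : e, giving t.
At [[seems [admires [famous professor]]] [every dog]], [seems [admires [famous professor]]] : ⟨t, ⟨⟨e, t⟩, e⟩⟩ takes [every dog] : t, giving ⟨⟨e, t⟩, e⟩.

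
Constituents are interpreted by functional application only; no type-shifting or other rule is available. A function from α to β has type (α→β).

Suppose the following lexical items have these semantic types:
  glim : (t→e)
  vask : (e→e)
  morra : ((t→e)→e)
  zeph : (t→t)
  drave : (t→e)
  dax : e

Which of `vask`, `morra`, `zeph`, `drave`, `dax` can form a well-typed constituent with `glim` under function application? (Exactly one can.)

morra

vask : (e→e) — does not combine with glim.
morra — combines: morra : ((t→e)→e) takes glim : (t→e) as argument, giving e.
zeph : (t→t) — does not combine with glim.
drave : (t→e) — does not combine with glim.
dax : e — does not combine with glim.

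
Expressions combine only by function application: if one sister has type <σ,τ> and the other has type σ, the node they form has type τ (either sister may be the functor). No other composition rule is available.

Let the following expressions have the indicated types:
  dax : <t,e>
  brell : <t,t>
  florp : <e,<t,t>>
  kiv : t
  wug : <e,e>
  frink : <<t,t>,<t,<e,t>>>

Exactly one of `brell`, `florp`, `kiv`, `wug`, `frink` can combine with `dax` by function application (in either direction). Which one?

brell : <t,t> — no; dax wants t, and brell wants t.
florp : <e,<t,t>> — no; dax wants t, and florp wants e.
kiv — combines: dax : <t,e> takes kiv : t as argument, giving e.
wug : <e,e> — no; dax wants t, and wug wants e.
frink : <<t,t>,<t,<e,t>>> — no; dax wants t, and frink wants <t,t>.

kiv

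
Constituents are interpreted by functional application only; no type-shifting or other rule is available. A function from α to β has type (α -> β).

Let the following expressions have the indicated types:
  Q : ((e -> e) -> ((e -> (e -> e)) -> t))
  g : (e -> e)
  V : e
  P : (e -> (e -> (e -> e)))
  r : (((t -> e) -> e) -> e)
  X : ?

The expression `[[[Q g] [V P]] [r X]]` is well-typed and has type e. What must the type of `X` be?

[[[Q g] [V P]] [r X]] must have type e. The sister [[Q g] [V P]] has type t; that is not a function onto e, so [r X] must be the functor, of type (t -> e).
[r X] must have type (t -> e). The sister r has type (((t -> e) -> e) -> e); that is not a function onto (t -> e), so X must be the functor, of type ((((t -> e) -> e) -> e) -> (t -> e)).

((((t -> e) -> e) -> e) -> (t -> e))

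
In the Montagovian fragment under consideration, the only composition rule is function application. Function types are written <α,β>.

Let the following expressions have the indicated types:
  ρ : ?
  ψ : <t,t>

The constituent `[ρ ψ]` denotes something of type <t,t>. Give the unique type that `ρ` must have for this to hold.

<<t,t>,<t,t>>

For [ρ ψ] to have type <t,t> with ψ of type <t,t>, ρ must be the function: ρ : <<t,t>,<t,t>>.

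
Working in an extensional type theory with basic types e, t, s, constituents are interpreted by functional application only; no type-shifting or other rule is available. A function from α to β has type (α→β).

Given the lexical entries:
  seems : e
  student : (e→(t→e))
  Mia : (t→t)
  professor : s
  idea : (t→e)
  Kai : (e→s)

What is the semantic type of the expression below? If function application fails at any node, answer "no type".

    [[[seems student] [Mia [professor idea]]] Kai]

no type

[seems student]: functor student : (e→(t→e)), argument seems : e; result (t→e).
[professor idea]: s and (t→e) cannot combine by function application — type clash.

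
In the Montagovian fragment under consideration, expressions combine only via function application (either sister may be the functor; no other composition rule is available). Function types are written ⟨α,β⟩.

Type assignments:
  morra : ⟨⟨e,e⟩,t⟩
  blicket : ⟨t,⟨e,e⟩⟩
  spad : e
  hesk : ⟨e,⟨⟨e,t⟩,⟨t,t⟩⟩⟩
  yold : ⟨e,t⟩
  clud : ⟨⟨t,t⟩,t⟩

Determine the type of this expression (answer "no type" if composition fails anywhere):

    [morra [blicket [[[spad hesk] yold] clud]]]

t

[spad hesk]: ⟨e,⟨⟨e,t⟩,⟨t,t⟩⟩⟩ applied to e yields ⟨⟨e,t⟩,⟨t,t⟩⟩.
[[spad hesk] yold]: ⟨⟨e,t⟩,⟨t,t⟩⟩ applied to ⟨e,t⟩ yields ⟨t,t⟩.
[[[spad hesk] yold] clud]: ⟨⟨t,t⟩,t⟩ applied to ⟨t,t⟩ yields t.
[blicket [[[spad hesk] yold] clud]]: ⟨t,⟨e,e⟩⟩ applied to t yields ⟨e,e⟩.
[morra [blicket [[[spad hesk] yold] clud]]]: ⟨⟨e,e⟩,t⟩ applied to ⟨e,e⟩ yields t.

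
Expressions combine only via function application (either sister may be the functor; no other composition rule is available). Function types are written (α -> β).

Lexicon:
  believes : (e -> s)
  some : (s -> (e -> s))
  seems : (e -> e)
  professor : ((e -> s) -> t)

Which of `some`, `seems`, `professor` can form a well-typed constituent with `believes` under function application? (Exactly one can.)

professor

some : (s -> (e -> s)) — believes needs e; some needs s; neither fits.
seems : (e -> e) — believes needs e; seems needs e; neither fits.
professor — combines: professor : ((e -> s) -> t) takes believes : (e -> s) as argument, giving t.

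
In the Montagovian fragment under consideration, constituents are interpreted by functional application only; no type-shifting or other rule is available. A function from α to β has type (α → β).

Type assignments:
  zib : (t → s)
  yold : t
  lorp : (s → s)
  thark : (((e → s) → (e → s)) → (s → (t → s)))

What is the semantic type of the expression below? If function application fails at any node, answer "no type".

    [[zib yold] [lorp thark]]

no type

[zib yold]: zib is (t → s), yold is t; result s.
At [lorp thark]: neither (s → s) nor (((e → s) → (e → s)) → (s → (t → s))) can take the other as argument; the node is ill-typed.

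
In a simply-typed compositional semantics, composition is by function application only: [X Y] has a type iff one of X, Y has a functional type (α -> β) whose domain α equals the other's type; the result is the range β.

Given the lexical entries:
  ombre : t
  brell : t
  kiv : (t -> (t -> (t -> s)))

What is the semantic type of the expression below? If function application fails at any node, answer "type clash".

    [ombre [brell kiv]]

(t -> s)

[brell kiv]: (t -> (t -> (t -> s))) applied to t yields (t -> (t -> s)).
[ombre [brell kiv]]: (t -> (t -> s)) applied to t yields (t -> s).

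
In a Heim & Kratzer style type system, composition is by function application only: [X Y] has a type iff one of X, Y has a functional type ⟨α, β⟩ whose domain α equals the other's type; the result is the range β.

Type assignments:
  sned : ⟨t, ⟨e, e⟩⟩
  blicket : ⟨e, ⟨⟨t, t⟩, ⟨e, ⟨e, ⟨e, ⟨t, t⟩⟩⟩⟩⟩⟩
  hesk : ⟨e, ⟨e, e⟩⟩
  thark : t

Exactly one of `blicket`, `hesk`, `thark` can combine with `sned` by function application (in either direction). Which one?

blicket : ⟨e, ⟨⟨t, t⟩, ⟨e, ⟨e, ⟨e, ⟨t, t⟩⟩⟩⟩⟩⟩ — no; sned wants t, and blicket wants e.
hesk : ⟨e, ⟨e, e⟩⟩ — no; sned wants t, and hesk wants e.
thark — combines: sned : ⟨t, ⟨e, e⟩⟩ takes thark : t as argument, giving ⟨e, e⟩.

thark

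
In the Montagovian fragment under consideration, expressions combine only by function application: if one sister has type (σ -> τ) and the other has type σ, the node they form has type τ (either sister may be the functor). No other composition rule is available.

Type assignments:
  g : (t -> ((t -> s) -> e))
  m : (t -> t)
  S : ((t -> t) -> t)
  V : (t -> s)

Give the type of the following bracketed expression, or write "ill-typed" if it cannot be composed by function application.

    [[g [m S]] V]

e

[m S] — S of type ((t -> t) -> t) combines with m of type (t -> t): type t.
[g [m S]] — g of type (t -> ((t -> s) -> e)) combines with [m S] of type t: type ((t -> s) -> e).
[[g [m S]] V] — [g [m S]] of type ((t -> s) -> e) combines with V of type (t -> s): type e.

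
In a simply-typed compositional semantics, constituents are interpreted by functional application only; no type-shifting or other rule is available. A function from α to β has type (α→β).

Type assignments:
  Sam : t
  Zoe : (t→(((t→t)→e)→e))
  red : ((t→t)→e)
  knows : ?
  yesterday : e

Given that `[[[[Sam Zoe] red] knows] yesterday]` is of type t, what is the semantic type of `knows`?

At [[[[Sam Zoe] red] knows] yesterday] (required: t): yesterday is e, which is not a function with range t; hence [[[Sam Zoe] red] knows] is the functor — type (e→t).
At [[[Sam Zoe] red] knows] (required: (e→t)): [[Sam Zoe] red] is e, which is not a function with range (e→t); hence knows is the functor — type (e→(e→t)).

(e→(e→t))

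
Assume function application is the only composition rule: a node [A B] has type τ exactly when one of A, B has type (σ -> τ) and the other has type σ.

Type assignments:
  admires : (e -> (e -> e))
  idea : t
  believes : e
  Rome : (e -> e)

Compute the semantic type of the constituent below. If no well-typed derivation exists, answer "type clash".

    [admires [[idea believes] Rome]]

[idea believes]: t and e cannot combine by function application — type clash.

type clash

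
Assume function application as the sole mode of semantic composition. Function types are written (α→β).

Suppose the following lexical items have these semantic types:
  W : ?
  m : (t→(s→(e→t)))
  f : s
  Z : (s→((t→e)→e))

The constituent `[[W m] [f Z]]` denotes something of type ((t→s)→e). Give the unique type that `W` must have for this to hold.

[[W m] [f Z]] is required to be ((t→s)→e). [f Z] : ((t→e)→e) cannot yield ((t→s)→e) as functor, so [W m] : (((t→e)→e)→((t→s)→e)).
[W m] is required to be (((t→e)→e)→((t→s)→e)). m : (t→(s→(e→t))) cannot yield (((t→e)→e)→((t→s)→e)) as functor, so W : ((t→(s→(e→t)))→(((t→e)→e)→((t→s)→e))).

((t→(s→(e→t)))→(((t→e)→e)→((t→s)→e)))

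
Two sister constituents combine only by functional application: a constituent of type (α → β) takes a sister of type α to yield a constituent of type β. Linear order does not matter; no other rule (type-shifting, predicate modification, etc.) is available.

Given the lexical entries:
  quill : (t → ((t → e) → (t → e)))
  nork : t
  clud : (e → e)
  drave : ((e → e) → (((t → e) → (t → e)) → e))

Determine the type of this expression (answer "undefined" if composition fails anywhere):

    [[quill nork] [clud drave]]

[quill nork] — quill of type (t → ((t → e) → (t → e))) combines with nork of type t: type ((t → e) → (t → e)).
[clud drave] — drave of type ((e → e) → (((t → e) → (t → e)) → e)) combines with clud of type (e → e): type (((t → e) → (t → e)) → e).
[[quill nork] [clud drave]] — [clud drave] of type (((t → e) → (t → e)) → e) combines with [quill nork] of type ((t → e) → (t → e)): type e.

e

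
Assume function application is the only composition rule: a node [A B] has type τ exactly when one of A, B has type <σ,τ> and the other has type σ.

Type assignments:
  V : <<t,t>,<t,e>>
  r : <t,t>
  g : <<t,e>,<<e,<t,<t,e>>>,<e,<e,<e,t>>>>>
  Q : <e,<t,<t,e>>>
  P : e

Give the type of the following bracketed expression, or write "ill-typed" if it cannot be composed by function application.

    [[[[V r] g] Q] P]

[V r]: V is <<t,t>,<t,e>>, r is <t,t>; result <t,e>.
[[V r] g]: g is <<t,e>,<<e,<t,<t,e>>>,<e,<e,<e,t>>>>>, [V r] is <t,e>; result <<e,<t,<t,e>>>,<e,<e,<e,t>>>>.
[[[V r] g] Q]: [[V r] g] is <<e,<t,<t,e>>>,<e,<e,<e,t>>>>, Q is <e,<t,<t,e>>>; result <e,<e,<e,t>>>.
[[[[V r] g] Q] P]: [[[V r] g] Q] is <e,<e,<e,t>>>, P is e; result <e,<e,t>>.

<e,<e,t>>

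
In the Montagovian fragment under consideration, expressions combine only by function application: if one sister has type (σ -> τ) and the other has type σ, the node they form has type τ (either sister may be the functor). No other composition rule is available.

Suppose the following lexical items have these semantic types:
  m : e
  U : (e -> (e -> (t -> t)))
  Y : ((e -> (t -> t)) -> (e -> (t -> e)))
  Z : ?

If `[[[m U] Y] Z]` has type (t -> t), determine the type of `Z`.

((e -> (t -> e)) -> (t -> t))

For [[[m U] Y] Z] to have type (t -> t) with [[m U] Y] of type (e -> (t -> e)), Z must be the function: Z : ((e -> (t -> e)) -> (t -> t)).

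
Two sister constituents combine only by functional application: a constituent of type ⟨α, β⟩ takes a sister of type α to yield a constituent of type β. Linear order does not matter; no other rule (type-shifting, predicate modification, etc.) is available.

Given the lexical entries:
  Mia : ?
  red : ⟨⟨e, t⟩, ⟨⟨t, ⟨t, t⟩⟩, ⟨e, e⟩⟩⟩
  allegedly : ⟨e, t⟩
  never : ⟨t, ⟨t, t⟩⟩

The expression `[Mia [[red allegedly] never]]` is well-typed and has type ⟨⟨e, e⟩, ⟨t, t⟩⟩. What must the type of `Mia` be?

⟨⟨e, e⟩, ⟨⟨e, e⟩, ⟨t, t⟩⟩⟩

[Mia [[red allegedly] never]] is required to be ⟨⟨e, e⟩, ⟨t, t⟩⟩. [[red allegedly] never] : ⟨e, e⟩ cannot yield ⟨⟨e, e⟩, ⟨t, t⟩⟩ as functor, so Mia : ⟨⟨e, e⟩, ⟨⟨e, e⟩, ⟨t, t⟩⟩⟩.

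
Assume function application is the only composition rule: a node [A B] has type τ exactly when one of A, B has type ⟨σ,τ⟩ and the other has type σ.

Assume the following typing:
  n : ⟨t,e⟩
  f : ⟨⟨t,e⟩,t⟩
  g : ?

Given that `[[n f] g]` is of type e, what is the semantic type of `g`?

⟨t,e⟩

[[n f] g] is required to be e. [n f] : t cannot yield e as functor, so g : ⟨t,e⟩.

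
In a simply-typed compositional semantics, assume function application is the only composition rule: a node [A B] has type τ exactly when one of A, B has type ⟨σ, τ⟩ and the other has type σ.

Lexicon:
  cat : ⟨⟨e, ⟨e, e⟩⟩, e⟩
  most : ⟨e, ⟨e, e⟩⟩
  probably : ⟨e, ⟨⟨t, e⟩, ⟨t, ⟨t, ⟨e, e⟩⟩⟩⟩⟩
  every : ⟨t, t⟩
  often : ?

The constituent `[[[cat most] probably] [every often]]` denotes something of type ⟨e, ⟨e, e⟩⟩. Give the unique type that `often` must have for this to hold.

[[[cat most] probably] [every often]] must have type ⟨e, ⟨e, e⟩⟩. The sister [[cat most] probably] has type ⟨⟨t, e⟩, ⟨t, ⟨t, ⟨e, e⟩⟩⟩⟩; that is not a function onto ⟨e, ⟨e, e⟩⟩, so [every often] must be the functor, of type ⟨⟨⟨t, e⟩, ⟨t, ⟨t, ⟨e, e⟩⟩⟩⟩, ⟨e, ⟨e, e⟩⟩⟩.
[every often] must have type ⟨⟨⟨t, e⟩, ⟨t, ⟨t, ⟨e, e⟩⟩⟩⟩, ⟨e, ⟨e, e⟩⟩⟩. The sister every has type ⟨t, t⟩; that is not a function onto ⟨⟨⟨t, e⟩, ⟨t, ⟨t, ⟨e, e⟩⟩⟩⟩, ⟨e, ⟨e, e⟩⟩⟩, so often must be the functor, of type ⟨⟨t, t⟩, ⟨⟨⟨t, e⟩, ⟨t, ⟨t, ⟨e, e⟩⟩⟩⟩, ⟨e, ⟨e, e⟩⟩⟩⟩.

⟨⟨t, t⟩, ⟨⟨⟨t, e⟩, ⟨t, ⟨t, ⟨e, e⟩⟩⟩⟩, ⟨e, ⟨e, e⟩⟩⟩⟩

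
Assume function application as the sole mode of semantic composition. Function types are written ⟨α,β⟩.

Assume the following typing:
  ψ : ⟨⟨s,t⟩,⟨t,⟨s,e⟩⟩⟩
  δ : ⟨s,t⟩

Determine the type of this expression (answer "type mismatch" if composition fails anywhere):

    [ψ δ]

[ψ δ] — ψ of type ⟨⟨s,t⟩,⟨t,⟨s,e⟩⟩⟩ combines with δ of type ⟨s,t⟩: type ⟨t,⟨s,e⟩⟩.

⟨t,⟨s,e⟩⟩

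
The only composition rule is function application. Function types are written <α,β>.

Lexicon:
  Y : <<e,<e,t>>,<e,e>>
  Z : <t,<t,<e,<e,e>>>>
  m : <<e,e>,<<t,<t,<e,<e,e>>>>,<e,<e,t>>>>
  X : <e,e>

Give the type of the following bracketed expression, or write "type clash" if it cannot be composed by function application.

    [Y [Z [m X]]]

<e,e>

[m X] — m of type <<e,e>,<<t,<t,<e,<e,e>>>>,<e,<e,t>>>> combines with X of type <e,e>: type <<t,<t,<e,<e,e>>>>,<e,<e,t>>>.
[Z [m X]] — [m X] of type <<t,<t,<e,<e,e>>>>,<e,<e,t>>> combines with Z of type <t,<t,<e,<e,e>>>>: type <e,<e,t>>.
[Y [Z [m X]]] — Y of type <<e,<e,t>>,<e,e>> combines with [Z [m X]] of type <e,<e,t>>: type <e,e>.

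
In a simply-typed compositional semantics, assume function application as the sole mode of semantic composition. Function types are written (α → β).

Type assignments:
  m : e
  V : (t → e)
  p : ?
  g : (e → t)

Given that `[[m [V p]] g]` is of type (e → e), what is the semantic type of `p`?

((t → e) → (e → ((e → t) → (e → e))))

For [[m [V p]] g] to have type (e → e) with g of type (e → t), [m [V p]] must be the function: [m [V p]] : ((e → t) → (e → e)).
For [m [V p]] to have type ((e → t) → (e → e)) with m of type e, [V p] must be the function: [V p] : (e → ((e → t) → (e → e))).
For [V p] to have type (e → ((e → t) → (e → e))) with V of type (t → e), p must be the function: p : ((t → e) → (e → ((e → t) → (e → e)))).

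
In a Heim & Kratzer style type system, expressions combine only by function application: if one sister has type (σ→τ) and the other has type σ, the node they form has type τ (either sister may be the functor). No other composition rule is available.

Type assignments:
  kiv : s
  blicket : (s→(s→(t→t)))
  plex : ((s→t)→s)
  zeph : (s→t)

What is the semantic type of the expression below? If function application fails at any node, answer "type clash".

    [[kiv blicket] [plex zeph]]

(t→t)

[kiv blicket]: (s→(s→(t→t))) applied to s yields (s→(t→t)).
[plex zeph]: ((s→t)→s) applied to (s→t) yields s.
[[kiv blicket] [plex zeph]]: (s→(t→t)) applied to s yields (t→t).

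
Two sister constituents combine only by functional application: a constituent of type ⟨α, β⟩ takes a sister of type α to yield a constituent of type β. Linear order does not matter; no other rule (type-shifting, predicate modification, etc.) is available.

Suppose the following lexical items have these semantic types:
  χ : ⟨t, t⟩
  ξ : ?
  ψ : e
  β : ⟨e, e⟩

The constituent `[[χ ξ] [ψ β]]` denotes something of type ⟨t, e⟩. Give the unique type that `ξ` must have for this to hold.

⟨⟨t, t⟩, ⟨e, ⟨t, e⟩⟩⟩

[[χ ξ] [ψ β]] is required to be ⟨t, e⟩. [ψ β] : e cannot yield ⟨t, e⟩ as functor, so [χ ξ] : ⟨e, ⟨t, e⟩⟩.
[χ ξ] is required to be ⟨e, ⟨t, e⟩⟩. χ : ⟨t, t⟩ cannot yield ⟨e, ⟨t, e⟩⟩ as functor, so ξ : ⟨⟨t, t⟩, ⟨e, ⟨t, e⟩⟩⟩.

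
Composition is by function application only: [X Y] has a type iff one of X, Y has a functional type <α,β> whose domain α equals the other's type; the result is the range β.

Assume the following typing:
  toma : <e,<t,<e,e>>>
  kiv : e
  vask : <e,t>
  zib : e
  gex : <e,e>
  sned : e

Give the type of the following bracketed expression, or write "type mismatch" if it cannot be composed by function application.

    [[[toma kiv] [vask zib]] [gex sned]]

[toma kiv]: toma is <e,<t,<e,e>>>, kiv is e; result <t,<e,e>>.
[vask zib]: vask is <e,t>, zib is e; result t.
[[toma kiv] [vask zib]]: [toma kiv] is <t,<e,e>>, [vask zib] is t; result <e,e>.
[gex sned]: gex is <e,e>, sned is e; result e.
[[[toma kiv] [vask zib]] [gex sned]]: [[toma kiv] [vask zib]] is <e,e>, [gex sned] is e; result e.

e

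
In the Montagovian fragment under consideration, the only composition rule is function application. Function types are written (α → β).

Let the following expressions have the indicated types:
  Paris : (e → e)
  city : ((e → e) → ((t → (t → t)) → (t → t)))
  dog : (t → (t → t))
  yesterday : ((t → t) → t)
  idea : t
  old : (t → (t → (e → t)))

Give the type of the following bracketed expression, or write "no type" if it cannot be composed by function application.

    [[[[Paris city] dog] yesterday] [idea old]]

(e → t)

[Paris city] — city of type ((e → e) → ((t → (t → t)) → (t → t))) combines with Paris of type (e → e): type ((t → (t → t)) → (t → t)).
[[Paris city] dog] — [Paris city] of type ((t → (t → t)) → (t → t)) combines with dog of type (t → (t → t)): type (t → t).
[[[Paris city] dog] yesterday] — yesterday of type ((t → t) → t) combines with [[Paris city] dog] of type (t → t): type t.
[idea old] — old of type (t → (t → (e → t))) combines with idea of type t: type (t → (e → t)).
[[[[Paris city] dog] yesterday] [idea old]] — [idea old] of type (t → (e → t)) combines with [[[Paris city] dog] yesterday] of type t: type (e → t).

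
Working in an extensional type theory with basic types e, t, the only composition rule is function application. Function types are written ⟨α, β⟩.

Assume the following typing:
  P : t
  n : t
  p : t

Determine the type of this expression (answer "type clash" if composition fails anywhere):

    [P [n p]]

type clash

[n p]: t with t — neither is a function whose domain matches the other; composition fails here.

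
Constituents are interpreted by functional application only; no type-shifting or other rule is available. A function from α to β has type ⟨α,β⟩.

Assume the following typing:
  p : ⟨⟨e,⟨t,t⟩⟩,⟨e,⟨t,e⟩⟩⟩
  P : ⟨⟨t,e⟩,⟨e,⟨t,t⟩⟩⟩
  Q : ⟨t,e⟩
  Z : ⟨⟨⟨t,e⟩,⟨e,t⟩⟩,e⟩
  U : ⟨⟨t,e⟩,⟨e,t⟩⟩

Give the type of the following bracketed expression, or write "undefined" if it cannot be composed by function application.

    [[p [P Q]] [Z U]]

⟨t,e⟩

[P Q]: P is ⟨⟨t,e⟩,⟨e,⟨t,t⟩⟩⟩, Q is ⟨t,e⟩; result ⟨e,⟨t,t⟩⟩.
[p [P Q]]: p is ⟨⟨e,⟨t,t⟩⟩,⟨e,⟨t,e⟩⟩⟩, [P Q] is ⟨e,⟨t,t⟩⟩; result ⟨e,⟨t,e⟩⟩.
[Z U]: Z is ⟨⟨⟨t,e⟩,⟨e,t⟩⟩,e⟩, U is ⟨⟨t,e⟩,⟨e,t⟩⟩; result e.
[[p [P Q]] [Z U]]: [p [P Q]] is ⟨e,⟨t,e⟩⟩, [Z U] is e; result ⟨t,e⟩.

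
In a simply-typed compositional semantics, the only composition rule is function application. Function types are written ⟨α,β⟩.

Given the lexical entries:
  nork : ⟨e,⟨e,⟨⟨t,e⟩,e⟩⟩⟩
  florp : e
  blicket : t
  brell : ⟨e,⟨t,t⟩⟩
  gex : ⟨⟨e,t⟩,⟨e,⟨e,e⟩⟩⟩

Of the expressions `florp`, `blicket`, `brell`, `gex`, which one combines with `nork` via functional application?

florp

florp — combines: nork : ⟨e,⟨e,⟨⟨t,e⟩,e⟩⟩⟩ takes florp : e as argument, giving ⟨e,⟨⟨t,e⟩,e⟩⟩.
blicket : t — does not combine with nork.
brell : ⟨e,⟨t,t⟩⟩ — does not combine with nork.
gex : ⟨⟨e,t⟩,⟨e,⟨e,e⟩⟩⟩ — does not combine with nork.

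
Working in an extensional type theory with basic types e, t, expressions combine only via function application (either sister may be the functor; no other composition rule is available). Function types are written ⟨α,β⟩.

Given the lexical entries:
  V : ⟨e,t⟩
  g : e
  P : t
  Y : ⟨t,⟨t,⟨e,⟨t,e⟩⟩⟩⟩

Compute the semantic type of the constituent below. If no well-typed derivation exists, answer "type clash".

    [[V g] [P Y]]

⟨e,⟨t,e⟩⟩

[V g] — V of type ⟨e,t⟩ combines with g of type e: type t.
[P Y] — Y of type ⟨t,⟨t,⟨e,⟨t,e⟩⟩⟩⟩ combines with P of type t: type ⟨t,⟨e,⟨t,e⟩⟩⟩.
[[V g] [P Y]] — [P Y] of type ⟨t,⟨e,⟨t,e⟩⟩⟩ combines with [V g] of type t: type ⟨e,⟨t,e⟩⟩.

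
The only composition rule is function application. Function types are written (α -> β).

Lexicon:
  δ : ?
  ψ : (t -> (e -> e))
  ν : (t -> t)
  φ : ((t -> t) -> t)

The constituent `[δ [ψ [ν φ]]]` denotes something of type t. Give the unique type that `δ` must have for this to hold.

[δ [ψ [ν φ]]] is required to be t. [ψ [ν φ]] : (e -> e) cannot yield t as functor, so δ : ((e -> e) -> t).

((e -> e) -> t)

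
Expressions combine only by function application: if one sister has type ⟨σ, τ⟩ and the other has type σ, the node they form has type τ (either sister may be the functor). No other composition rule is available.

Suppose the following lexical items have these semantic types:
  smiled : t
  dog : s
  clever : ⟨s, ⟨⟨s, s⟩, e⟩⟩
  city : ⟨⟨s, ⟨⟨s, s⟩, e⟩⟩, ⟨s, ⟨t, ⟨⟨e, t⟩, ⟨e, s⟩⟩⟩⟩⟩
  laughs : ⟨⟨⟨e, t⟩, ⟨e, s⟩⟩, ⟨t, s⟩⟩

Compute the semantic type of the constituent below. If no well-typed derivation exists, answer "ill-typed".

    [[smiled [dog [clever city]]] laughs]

⟨t, s⟩

[clever city]: functor city : ⟨⟨s, ⟨⟨s, s⟩, e⟩⟩, ⟨s, ⟨t, ⟨⟨e, t⟩, ⟨e, s⟩⟩⟩⟩⟩, argument clever : ⟨s, ⟨⟨s, s⟩, e⟩⟩; result ⟨s, ⟨t, ⟨⟨e, t⟩, ⟨e, s⟩⟩⟩⟩.
[dog [clever city]]: functor [clever city] : ⟨s, ⟨t, ⟨⟨e, t⟩, ⟨e, s⟩⟩⟩⟩, argument dog : s; result ⟨t, ⟨⟨e, t⟩, ⟨e, s⟩⟩⟩.
[smiled [dog [clever city]]]: functor [dog [clever city]] : ⟨t, ⟨⟨e, t⟩, ⟨e, s⟩⟩⟩, argument smiled : t; result ⟨⟨e, t⟩, ⟨e, s⟩⟩.
[[smiled [dog [clever city]]] laughs]: functor laughs : ⟨⟨⟨e, t⟩, ⟨e, s⟩⟩, ⟨t, s⟩⟩, argument [smiled [dog [clever city]]] : ⟨⟨e, t⟩, ⟨e, s⟩⟩; result ⟨t, s⟩.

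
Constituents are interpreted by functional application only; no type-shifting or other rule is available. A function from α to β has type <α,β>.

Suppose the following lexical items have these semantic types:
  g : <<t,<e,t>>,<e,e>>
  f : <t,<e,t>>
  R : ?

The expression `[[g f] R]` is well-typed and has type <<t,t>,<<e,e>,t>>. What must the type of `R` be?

For [[g f] R] to have type <<t,t>,<<e,e>,t>> with [g f] of type <e,e>, R must be the function: R : <<e,e>,<<t,t>,<<e,e>,t>>>.

<<e,e>,<<t,t>,<<e,e>,t>>>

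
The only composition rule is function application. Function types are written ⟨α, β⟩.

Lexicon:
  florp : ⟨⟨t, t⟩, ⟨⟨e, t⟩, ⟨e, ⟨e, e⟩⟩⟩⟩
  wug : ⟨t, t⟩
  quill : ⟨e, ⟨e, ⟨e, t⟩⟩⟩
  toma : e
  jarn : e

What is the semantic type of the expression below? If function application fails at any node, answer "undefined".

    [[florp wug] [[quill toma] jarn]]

⟨e, ⟨e, e⟩⟩

[florp wug]: functor florp : ⟨⟨t, t⟩, ⟨⟨e, t⟩, ⟨e, ⟨e, e⟩⟩⟩⟩, argument wug : ⟨t, t⟩; result ⟨⟨e, t⟩, ⟨e, ⟨e, e⟩⟩⟩.
[quill toma]: functor quill : ⟨e, ⟨e, ⟨e, t⟩⟩⟩, argument toma : e; result ⟨e, ⟨e, t⟩⟩.
[[quill toma] jarn]: functor [quill toma] : ⟨e, ⟨e, t⟩⟩, argument jarn : e; result ⟨e, t⟩.
[[florp wug] [[quill toma] jarn]]: functor [florp wug] : ⟨⟨e, t⟩, ⟨e, ⟨e, e⟩⟩⟩, argument [[quill toma] jarn] : ⟨e, t⟩; result ⟨e, ⟨e, e⟩⟩.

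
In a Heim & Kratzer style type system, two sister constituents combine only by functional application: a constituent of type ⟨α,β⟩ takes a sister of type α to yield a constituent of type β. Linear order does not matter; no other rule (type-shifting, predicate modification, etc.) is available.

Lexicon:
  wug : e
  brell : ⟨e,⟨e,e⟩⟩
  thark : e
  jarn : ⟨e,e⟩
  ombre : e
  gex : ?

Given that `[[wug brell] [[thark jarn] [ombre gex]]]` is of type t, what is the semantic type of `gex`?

For [[wug brell] [[thark jarn] [ombre gex]]] to have type t with [wug brell] of type ⟨e,e⟩, [[thark jarn] [ombre gex]] must be the function: [[thark jarn] [ombre gex]] : ⟨⟨e,e⟩,t⟩.
For [[thark jarn] [ombre gex]] to have type ⟨⟨e,e⟩,t⟩ with [thark jarn] of type e, [ombre gex] must be the function: [ombre gex] : ⟨e,⟨⟨e,e⟩,t⟩⟩.
For [ombre gex] to have type ⟨e,⟨⟨e,e⟩,t⟩⟩ with ombre of type e, gex must be the function: gex : ⟨e,⟨e,⟨⟨e,e⟩,t⟩⟩⟩.

⟨e,⟨e,⟨⟨e,e⟩,t⟩⟩⟩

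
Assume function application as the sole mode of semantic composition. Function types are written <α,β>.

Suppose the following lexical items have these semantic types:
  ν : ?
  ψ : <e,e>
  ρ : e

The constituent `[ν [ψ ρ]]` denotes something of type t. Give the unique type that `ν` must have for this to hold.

<e,t>

For [ν [ψ ρ]] to have type t with [ψ ρ] of type e, ν must be the function: ν : <e,t>.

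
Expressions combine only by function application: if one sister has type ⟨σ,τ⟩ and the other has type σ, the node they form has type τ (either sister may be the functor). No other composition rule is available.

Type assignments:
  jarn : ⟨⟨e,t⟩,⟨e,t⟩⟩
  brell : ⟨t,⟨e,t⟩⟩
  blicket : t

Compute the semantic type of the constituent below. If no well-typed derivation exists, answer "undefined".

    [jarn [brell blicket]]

[brell blicket]: functor brell : ⟨t,⟨e,t⟩⟩, argument blicket : t; result ⟨e,t⟩.
[jarn [brell blicket]]: functor jarn : ⟨⟨e,t⟩,⟨e,t⟩⟩, argument [brell blicket] : ⟨e,t⟩; result ⟨e,t⟩.

⟨e,t⟩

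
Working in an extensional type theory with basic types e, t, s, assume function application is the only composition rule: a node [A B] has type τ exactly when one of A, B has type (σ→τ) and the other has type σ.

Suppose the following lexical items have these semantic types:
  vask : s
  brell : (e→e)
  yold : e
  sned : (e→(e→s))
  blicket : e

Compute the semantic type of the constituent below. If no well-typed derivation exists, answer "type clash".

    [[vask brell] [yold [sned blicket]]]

type clash

At [vask brell]: neither s nor (e→e) can take the other as argument; the node is ill-typed.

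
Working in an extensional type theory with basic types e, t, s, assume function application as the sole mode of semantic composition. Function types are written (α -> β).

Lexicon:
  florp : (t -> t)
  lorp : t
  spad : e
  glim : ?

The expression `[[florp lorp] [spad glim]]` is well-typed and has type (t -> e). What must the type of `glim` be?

(e -> (t -> (t -> e)))

[[florp lorp] [spad glim]] must have type (t -> e). The sister [florp lorp] has type t; that is not a function onto (t -> e), so [spad glim] must be the functor, of type (t -> (t -> e)).
[spad glim] must have type (t -> (t -> e)). The sister spad has type e; that is not a function onto (t -> (t -> e)), so glim must be the functor, of type (e -> (t -> (t -> e))).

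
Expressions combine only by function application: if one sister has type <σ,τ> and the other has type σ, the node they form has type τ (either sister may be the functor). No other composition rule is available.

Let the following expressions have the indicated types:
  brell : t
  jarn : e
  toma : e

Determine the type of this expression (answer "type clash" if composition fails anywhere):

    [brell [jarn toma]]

type clash

[jarn toma]: e and e cannot combine by function application — type clash.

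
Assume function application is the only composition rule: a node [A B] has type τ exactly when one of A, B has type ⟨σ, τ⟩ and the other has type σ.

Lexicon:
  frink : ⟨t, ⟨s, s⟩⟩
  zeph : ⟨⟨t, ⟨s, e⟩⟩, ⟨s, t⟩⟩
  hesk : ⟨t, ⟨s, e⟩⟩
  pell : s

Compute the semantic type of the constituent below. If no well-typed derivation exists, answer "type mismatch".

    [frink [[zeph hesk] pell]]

[zeph hesk]: ⟨⟨t, ⟨s, e⟩⟩, ⟨s, t⟩⟩ applied to ⟨t, ⟨s, e⟩⟩ yields ⟨s, t⟩.
[[zeph hesk] pell]: ⟨s, t⟩ applied to s yields t.
[frink [[zeph hesk] pell]]: ⟨t, ⟨s, s⟩⟩ applied to t yields ⟨s, s⟩.

⟨s, s⟩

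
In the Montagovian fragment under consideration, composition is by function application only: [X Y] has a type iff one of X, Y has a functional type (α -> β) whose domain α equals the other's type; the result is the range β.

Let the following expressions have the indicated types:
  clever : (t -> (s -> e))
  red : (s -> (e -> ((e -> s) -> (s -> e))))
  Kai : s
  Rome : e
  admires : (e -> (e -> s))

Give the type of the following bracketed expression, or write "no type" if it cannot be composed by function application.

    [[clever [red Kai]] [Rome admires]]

no type

[red Kai] — red of type (s -> (e -> ((e -> s) -> (s -> e)))) combines with Kai of type s: type (e -> ((e -> s) -> (s -> e))).
[clever [red Kai]]: (t -> (s -> e)) with (e -> ((e -> s) -> (s -> e))) — neither is a function whose domain matches the other; composition fails here.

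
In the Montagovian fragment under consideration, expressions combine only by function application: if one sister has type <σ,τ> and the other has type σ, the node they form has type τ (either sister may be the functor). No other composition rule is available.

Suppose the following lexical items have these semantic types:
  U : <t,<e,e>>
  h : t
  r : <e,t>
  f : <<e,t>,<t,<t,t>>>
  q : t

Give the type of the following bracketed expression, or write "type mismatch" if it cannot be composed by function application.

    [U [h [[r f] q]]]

<e,e>

[r f]: <<e,t>,<t,<t,t>>> applied to <e,t> yields <t,<t,t>>.
[[r f] q]: <t,<t,t>> applied to t yields <t,t>.
[h [[r f] q]]: <t,t> applied to t yields t.
[U [h [[r f] q]]]: <t,<e,e>> applied to t yields <e,e>.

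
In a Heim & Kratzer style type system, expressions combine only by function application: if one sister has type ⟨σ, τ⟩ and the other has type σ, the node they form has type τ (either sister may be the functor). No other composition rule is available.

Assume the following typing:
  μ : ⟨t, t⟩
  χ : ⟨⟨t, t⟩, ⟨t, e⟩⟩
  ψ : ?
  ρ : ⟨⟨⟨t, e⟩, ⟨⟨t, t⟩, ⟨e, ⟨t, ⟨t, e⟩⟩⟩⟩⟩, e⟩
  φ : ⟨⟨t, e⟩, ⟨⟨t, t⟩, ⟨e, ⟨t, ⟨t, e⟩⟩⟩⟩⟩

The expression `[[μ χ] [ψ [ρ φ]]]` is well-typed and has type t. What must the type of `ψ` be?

For [[μ χ] [ψ [ρ φ]]] to have type t with [μ χ] of type ⟨t, e⟩, [ψ [ρ φ]] must be the function: [ψ [ρ φ]] : ⟨⟨t, e⟩, t⟩.
For [ψ [ρ φ]] to have type ⟨⟨t, e⟩, t⟩ with [ρ φ] of type e, ψ must be the function: ψ : ⟨e, ⟨⟨t, e⟩, t⟩⟩.

⟨e, ⟨⟨t, e⟩, t⟩⟩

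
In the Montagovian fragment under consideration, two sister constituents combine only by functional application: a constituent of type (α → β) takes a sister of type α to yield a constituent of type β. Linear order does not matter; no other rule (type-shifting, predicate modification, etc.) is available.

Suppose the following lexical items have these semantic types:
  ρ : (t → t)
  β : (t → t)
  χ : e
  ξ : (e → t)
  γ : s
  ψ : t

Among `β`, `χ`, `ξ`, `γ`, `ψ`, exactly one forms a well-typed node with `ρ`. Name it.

ψ

β : (t → t) — neither side's domain matches the other.
χ : e — neither side's domain matches the other.
ξ : (e → t) — neither side's domain matches the other.
γ : s — neither side's domain matches the other.
ψ — combines: ρ : (t → t) takes ψ : t as argument, giving t.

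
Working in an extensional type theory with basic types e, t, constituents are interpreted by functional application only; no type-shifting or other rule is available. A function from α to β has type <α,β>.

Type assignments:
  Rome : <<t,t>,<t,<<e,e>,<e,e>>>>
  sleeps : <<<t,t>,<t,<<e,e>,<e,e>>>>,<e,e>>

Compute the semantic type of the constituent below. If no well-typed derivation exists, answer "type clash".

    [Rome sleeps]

At [Rome sleeps], sleeps : <<<t,t>,<t,<<e,e>,<e,e>>>>,<e,e>> takes Rome : <<t,t>,<t,<<e,e>,<e,e>>>>, giving <e,e>.

<e,e>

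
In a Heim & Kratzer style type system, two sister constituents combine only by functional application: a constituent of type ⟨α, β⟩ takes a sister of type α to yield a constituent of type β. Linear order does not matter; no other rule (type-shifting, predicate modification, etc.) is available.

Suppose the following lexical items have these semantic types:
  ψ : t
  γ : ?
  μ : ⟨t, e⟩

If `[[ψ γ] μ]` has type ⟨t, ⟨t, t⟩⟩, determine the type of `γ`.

[[ψ γ] μ] must have type ⟨t, ⟨t, t⟩⟩. The sister μ has type ⟨t, e⟩; that is not a function onto ⟨t, ⟨t, t⟩⟩, so [ψ γ] must be the functor, of type ⟨⟨t, e⟩, ⟨t, ⟨t, t⟩⟩⟩.
[ψ γ] must have type ⟨⟨t, e⟩, ⟨t, ⟨t, t⟩⟩⟩. The sister ψ has type t; that is not a function onto ⟨⟨t, e⟩, ⟨t, ⟨t, t⟩⟩⟩, so γ must be the functor, of type ⟨t, ⟨⟨t, e⟩, ⟨t, ⟨t, t⟩⟩⟩⟩.

⟨t, ⟨⟨t, e⟩, ⟨t, ⟨t, t⟩⟩⟩⟩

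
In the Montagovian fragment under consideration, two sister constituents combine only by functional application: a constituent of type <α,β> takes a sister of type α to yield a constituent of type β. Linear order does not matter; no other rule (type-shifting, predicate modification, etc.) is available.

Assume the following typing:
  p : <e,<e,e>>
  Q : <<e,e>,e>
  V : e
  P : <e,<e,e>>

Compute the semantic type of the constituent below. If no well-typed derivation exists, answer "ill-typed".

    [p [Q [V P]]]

[V P]: <e,<e,e>> applied to e yields <e,e>.
[Q [V P]]: <<e,e>,e> applied to <e,e> yields e.
[p [Q [V P]]]: <e,<e,e>> applied to e yields <e,e>.

<e,e>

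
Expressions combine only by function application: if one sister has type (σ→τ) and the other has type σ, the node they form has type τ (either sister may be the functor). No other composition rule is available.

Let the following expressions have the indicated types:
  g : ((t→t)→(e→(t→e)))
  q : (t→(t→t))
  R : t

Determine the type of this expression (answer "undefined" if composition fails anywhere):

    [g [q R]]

(e→(t→e))

[q R]: q is (t→(t→t)), R is t; result (t→t).
[g [q R]]: g is ((t→t)→(e→(t→e))), [q R] is (t→t); result (e→(t→e)).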